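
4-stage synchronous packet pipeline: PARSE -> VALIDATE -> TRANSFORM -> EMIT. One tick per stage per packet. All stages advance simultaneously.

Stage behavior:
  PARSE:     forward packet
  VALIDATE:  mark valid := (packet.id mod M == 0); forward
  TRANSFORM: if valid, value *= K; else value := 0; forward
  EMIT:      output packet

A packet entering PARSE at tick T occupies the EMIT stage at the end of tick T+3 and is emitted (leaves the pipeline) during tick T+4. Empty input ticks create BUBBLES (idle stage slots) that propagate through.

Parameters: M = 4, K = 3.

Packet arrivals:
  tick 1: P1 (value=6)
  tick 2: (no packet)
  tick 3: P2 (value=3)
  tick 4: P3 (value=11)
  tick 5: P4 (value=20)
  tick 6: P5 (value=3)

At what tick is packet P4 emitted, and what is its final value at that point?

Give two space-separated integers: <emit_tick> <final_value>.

Tick 1: [PARSE:P1(v=6,ok=F), VALIDATE:-, TRANSFORM:-, EMIT:-] out:-; in:P1
Tick 2: [PARSE:-, VALIDATE:P1(v=6,ok=F), TRANSFORM:-, EMIT:-] out:-; in:-
Tick 3: [PARSE:P2(v=3,ok=F), VALIDATE:-, TRANSFORM:P1(v=0,ok=F), EMIT:-] out:-; in:P2
Tick 4: [PARSE:P3(v=11,ok=F), VALIDATE:P2(v=3,ok=F), TRANSFORM:-, EMIT:P1(v=0,ok=F)] out:-; in:P3
Tick 5: [PARSE:P4(v=20,ok=F), VALIDATE:P3(v=11,ok=F), TRANSFORM:P2(v=0,ok=F), EMIT:-] out:P1(v=0); in:P4
Tick 6: [PARSE:P5(v=3,ok=F), VALIDATE:P4(v=20,ok=T), TRANSFORM:P3(v=0,ok=F), EMIT:P2(v=0,ok=F)] out:-; in:P5
Tick 7: [PARSE:-, VALIDATE:P5(v=3,ok=F), TRANSFORM:P4(v=60,ok=T), EMIT:P3(v=0,ok=F)] out:P2(v=0); in:-
Tick 8: [PARSE:-, VALIDATE:-, TRANSFORM:P5(v=0,ok=F), EMIT:P4(v=60,ok=T)] out:P3(v=0); in:-
Tick 9: [PARSE:-, VALIDATE:-, TRANSFORM:-, EMIT:P5(v=0,ok=F)] out:P4(v=60); in:-
Tick 10: [PARSE:-, VALIDATE:-, TRANSFORM:-, EMIT:-] out:P5(v=0); in:-
P4: arrives tick 5, valid=True (id=4, id%4=0), emit tick 9, final value 60

Answer: 9 60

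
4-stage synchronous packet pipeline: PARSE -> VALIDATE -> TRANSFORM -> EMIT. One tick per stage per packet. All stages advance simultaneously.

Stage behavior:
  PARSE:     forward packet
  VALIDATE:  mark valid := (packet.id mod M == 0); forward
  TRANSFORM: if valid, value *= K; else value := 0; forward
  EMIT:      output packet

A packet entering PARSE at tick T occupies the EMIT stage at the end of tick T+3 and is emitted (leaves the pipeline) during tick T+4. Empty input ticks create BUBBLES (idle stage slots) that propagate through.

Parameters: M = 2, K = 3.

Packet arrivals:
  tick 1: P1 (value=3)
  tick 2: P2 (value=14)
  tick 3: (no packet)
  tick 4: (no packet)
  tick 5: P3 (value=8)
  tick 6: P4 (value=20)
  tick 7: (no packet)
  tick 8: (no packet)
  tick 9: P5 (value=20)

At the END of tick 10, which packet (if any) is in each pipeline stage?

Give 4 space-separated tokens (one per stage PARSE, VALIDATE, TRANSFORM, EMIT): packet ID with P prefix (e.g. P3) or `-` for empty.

Tick 1: [PARSE:P1(v=3,ok=F), VALIDATE:-, TRANSFORM:-, EMIT:-] out:-; in:P1
Tick 2: [PARSE:P2(v=14,ok=F), VALIDATE:P1(v=3,ok=F), TRANSFORM:-, EMIT:-] out:-; in:P2
Tick 3: [PARSE:-, VALIDATE:P2(v=14,ok=T), TRANSFORM:P1(v=0,ok=F), EMIT:-] out:-; in:-
Tick 4: [PARSE:-, VALIDATE:-, TRANSFORM:P2(v=42,ok=T), EMIT:P1(v=0,ok=F)] out:-; in:-
Tick 5: [PARSE:P3(v=8,ok=F), VALIDATE:-, TRANSFORM:-, EMIT:P2(v=42,ok=T)] out:P1(v=0); in:P3
Tick 6: [PARSE:P4(v=20,ok=F), VALIDATE:P3(v=8,ok=F), TRANSFORM:-, EMIT:-] out:P2(v=42); in:P4
Tick 7: [PARSE:-, VALIDATE:P4(v=20,ok=T), TRANSFORM:P3(v=0,ok=F), EMIT:-] out:-; in:-
Tick 8: [PARSE:-, VALIDATE:-, TRANSFORM:P4(v=60,ok=T), EMIT:P3(v=0,ok=F)] out:-; in:-
Tick 9: [PARSE:P5(v=20,ok=F), VALIDATE:-, TRANSFORM:-, EMIT:P4(v=60,ok=T)] out:P3(v=0); in:P5
Tick 10: [PARSE:-, VALIDATE:P5(v=20,ok=F), TRANSFORM:-, EMIT:-] out:P4(v=60); in:-
At end of tick 10: ['-', 'P5', '-', '-']

Answer: - P5 - -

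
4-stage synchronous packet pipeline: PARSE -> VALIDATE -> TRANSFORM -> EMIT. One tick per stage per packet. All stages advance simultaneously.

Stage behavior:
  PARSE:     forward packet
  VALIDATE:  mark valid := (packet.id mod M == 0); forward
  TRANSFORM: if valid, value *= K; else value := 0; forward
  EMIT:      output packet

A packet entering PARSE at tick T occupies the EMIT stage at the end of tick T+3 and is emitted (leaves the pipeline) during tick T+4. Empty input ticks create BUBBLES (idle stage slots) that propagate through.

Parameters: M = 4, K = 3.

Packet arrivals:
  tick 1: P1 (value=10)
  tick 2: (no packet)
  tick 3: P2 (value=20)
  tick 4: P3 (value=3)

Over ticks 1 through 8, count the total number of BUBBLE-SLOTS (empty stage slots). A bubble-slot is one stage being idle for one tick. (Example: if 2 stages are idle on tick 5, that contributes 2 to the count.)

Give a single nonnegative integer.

Answer: 20

Derivation:
Tick 1: [PARSE:P1(v=10,ok=F), VALIDATE:-, TRANSFORM:-, EMIT:-] out:-; bubbles=3
Tick 2: [PARSE:-, VALIDATE:P1(v=10,ok=F), TRANSFORM:-, EMIT:-] out:-; bubbles=3
Tick 3: [PARSE:P2(v=20,ok=F), VALIDATE:-, TRANSFORM:P1(v=0,ok=F), EMIT:-] out:-; bubbles=2
Tick 4: [PARSE:P3(v=3,ok=F), VALIDATE:P2(v=20,ok=F), TRANSFORM:-, EMIT:P1(v=0,ok=F)] out:-; bubbles=1
Tick 5: [PARSE:-, VALIDATE:P3(v=3,ok=F), TRANSFORM:P2(v=0,ok=F), EMIT:-] out:P1(v=0); bubbles=2
Tick 6: [PARSE:-, VALIDATE:-, TRANSFORM:P3(v=0,ok=F), EMIT:P2(v=0,ok=F)] out:-; bubbles=2
Tick 7: [PARSE:-, VALIDATE:-, TRANSFORM:-, EMIT:P3(v=0,ok=F)] out:P2(v=0); bubbles=3
Tick 8: [PARSE:-, VALIDATE:-, TRANSFORM:-, EMIT:-] out:P3(v=0); bubbles=4
Total bubble-slots: 20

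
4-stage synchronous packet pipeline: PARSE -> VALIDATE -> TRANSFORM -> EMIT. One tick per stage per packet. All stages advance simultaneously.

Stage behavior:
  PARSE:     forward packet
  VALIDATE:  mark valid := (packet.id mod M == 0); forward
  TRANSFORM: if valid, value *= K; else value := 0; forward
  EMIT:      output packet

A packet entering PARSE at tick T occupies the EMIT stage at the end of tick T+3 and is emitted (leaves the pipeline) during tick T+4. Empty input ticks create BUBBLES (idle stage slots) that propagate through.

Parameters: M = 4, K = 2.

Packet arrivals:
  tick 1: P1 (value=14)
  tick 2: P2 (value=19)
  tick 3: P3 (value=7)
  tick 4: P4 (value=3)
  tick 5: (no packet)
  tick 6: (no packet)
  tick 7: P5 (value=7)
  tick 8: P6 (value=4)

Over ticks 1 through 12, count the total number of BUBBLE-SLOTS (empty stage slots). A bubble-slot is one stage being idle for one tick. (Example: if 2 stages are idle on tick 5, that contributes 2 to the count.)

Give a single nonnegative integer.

Tick 1: [PARSE:P1(v=14,ok=F), VALIDATE:-, TRANSFORM:-, EMIT:-] out:-; bubbles=3
Tick 2: [PARSE:P2(v=19,ok=F), VALIDATE:P1(v=14,ok=F), TRANSFORM:-, EMIT:-] out:-; bubbles=2
Tick 3: [PARSE:P3(v=7,ok=F), VALIDATE:P2(v=19,ok=F), TRANSFORM:P1(v=0,ok=F), EMIT:-] out:-; bubbles=1
Tick 4: [PARSE:P4(v=3,ok=F), VALIDATE:P3(v=7,ok=F), TRANSFORM:P2(v=0,ok=F), EMIT:P1(v=0,ok=F)] out:-; bubbles=0
Tick 5: [PARSE:-, VALIDATE:P4(v=3,ok=T), TRANSFORM:P3(v=0,ok=F), EMIT:P2(v=0,ok=F)] out:P1(v=0); bubbles=1
Tick 6: [PARSE:-, VALIDATE:-, TRANSFORM:P4(v=6,ok=T), EMIT:P3(v=0,ok=F)] out:P2(v=0); bubbles=2
Tick 7: [PARSE:P5(v=7,ok=F), VALIDATE:-, TRANSFORM:-, EMIT:P4(v=6,ok=T)] out:P3(v=0); bubbles=2
Tick 8: [PARSE:P6(v=4,ok=F), VALIDATE:P5(v=7,ok=F), TRANSFORM:-, EMIT:-] out:P4(v=6); bubbles=2
Tick 9: [PARSE:-, VALIDATE:P6(v=4,ok=F), TRANSFORM:P5(v=0,ok=F), EMIT:-] out:-; bubbles=2
Tick 10: [PARSE:-, VALIDATE:-, TRANSFORM:P6(v=0,ok=F), EMIT:P5(v=0,ok=F)] out:-; bubbles=2
Tick 11: [PARSE:-, VALIDATE:-, TRANSFORM:-, EMIT:P6(v=0,ok=F)] out:P5(v=0); bubbles=3
Tick 12: [PARSE:-, VALIDATE:-, TRANSFORM:-, EMIT:-] out:P6(v=0); bubbles=4
Total bubble-slots: 24

Answer: 24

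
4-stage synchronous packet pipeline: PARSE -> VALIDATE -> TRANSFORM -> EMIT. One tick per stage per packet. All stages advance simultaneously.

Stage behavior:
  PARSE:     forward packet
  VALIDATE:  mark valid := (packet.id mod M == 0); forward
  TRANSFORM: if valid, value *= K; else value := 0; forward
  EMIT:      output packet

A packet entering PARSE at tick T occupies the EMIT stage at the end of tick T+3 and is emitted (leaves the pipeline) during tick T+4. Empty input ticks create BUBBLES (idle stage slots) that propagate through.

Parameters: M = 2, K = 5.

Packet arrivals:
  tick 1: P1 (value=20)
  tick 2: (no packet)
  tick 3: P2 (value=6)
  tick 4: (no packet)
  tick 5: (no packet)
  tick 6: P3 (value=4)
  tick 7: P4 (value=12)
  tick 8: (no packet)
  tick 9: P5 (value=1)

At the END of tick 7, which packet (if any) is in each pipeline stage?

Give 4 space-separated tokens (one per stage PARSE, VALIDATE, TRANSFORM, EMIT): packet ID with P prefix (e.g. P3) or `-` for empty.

Tick 1: [PARSE:P1(v=20,ok=F), VALIDATE:-, TRANSFORM:-, EMIT:-] out:-; in:P1
Tick 2: [PARSE:-, VALIDATE:P1(v=20,ok=F), TRANSFORM:-, EMIT:-] out:-; in:-
Tick 3: [PARSE:P2(v=6,ok=F), VALIDATE:-, TRANSFORM:P1(v=0,ok=F), EMIT:-] out:-; in:P2
Tick 4: [PARSE:-, VALIDATE:P2(v=6,ok=T), TRANSFORM:-, EMIT:P1(v=0,ok=F)] out:-; in:-
Tick 5: [PARSE:-, VALIDATE:-, TRANSFORM:P2(v=30,ok=T), EMIT:-] out:P1(v=0); in:-
Tick 6: [PARSE:P3(v=4,ok=F), VALIDATE:-, TRANSFORM:-, EMIT:P2(v=30,ok=T)] out:-; in:P3
Tick 7: [PARSE:P4(v=12,ok=F), VALIDATE:P3(v=4,ok=F), TRANSFORM:-, EMIT:-] out:P2(v=30); in:P4
At end of tick 7: ['P4', 'P3', '-', '-']

Answer: P4 P3 - -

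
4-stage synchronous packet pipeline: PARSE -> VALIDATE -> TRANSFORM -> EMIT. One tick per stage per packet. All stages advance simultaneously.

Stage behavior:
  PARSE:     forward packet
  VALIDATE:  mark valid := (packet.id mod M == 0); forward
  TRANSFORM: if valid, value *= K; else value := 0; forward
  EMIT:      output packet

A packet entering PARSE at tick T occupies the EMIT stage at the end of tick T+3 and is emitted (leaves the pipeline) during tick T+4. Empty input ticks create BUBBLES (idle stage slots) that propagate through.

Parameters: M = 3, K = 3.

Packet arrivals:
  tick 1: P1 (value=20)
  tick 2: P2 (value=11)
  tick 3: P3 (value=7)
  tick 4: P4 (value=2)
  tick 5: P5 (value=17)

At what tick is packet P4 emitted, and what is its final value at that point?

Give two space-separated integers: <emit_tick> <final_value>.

Answer: 8 0

Derivation:
Tick 1: [PARSE:P1(v=20,ok=F), VALIDATE:-, TRANSFORM:-, EMIT:-] out:-; in:P1
Tick 2: [PARSE:P2(v=11,ok=F), VALIDATE:P1(v=20,ok=F), TRANSFORM:-, EMIT:-] out:-; in:P2
Tick 3: [PARSE:P3(v=7,ok=F), VALIDATE:P2(v=11,ok=F), TRANSFORM:P1(v=0,ok=F), EMIT:-] out:-; in:P3
Tick 4: [PARSE:P4(v=2,ok=F), VALIDATE:P3(v=7,ok=T), TRANSFORM:P2(v=0,ok=F), EMIT:P1(v=0,ok=F)] out:-; in:P4
Tick 5: [PARSE:P5(v=17,ok=F), VALIDATE:P4(v=2,ok=F), TRANSFORM:P3(v=21,ok=T), EMIT:P2(v=0,ok=F)] out:P1(v=0); in:P5
Tick 6: [PARSE:-, VALIDATE:P5(v=17,ok=F), TRANSFORM:P4(v=0,ok=F), EMIT:P3(v=21,ok=T)] out:P2(v=0); in:-
Tick 7: [PARSE:-, VALIDATE:-, TRANSFORM:P5(v=0,ok=F), EMIT:P4(v=0,ok=F)] out:P3(v=21); in:-
Tick 8: [PARSE:-, VALIDATE:-, TRANSFORM:-, EMIT:P5(v=0,ok=F)] out:P4(v=0); in:-
Tick 9: [PARSE:-, VALIDATE:-, TRANSFORM:-, EMIT:-] out:P5(v=0); in:-
P4: arrives tick 4, valid=False (id=4, id%3=1), emit tick 8, final value 0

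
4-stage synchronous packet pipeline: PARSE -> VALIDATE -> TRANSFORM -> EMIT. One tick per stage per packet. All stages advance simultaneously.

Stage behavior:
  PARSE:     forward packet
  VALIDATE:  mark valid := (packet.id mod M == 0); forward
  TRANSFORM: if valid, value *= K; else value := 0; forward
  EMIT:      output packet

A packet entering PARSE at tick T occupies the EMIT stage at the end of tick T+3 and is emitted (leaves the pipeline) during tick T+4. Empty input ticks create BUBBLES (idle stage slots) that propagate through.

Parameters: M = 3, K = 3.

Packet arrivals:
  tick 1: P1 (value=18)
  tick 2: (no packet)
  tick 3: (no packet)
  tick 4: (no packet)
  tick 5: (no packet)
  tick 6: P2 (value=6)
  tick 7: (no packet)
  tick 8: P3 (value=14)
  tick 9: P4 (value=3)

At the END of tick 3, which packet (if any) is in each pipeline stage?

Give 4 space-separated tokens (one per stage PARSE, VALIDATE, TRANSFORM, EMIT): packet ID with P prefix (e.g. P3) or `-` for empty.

Answer: - - P1 -

Derivation:
Tick 1: [PARSE:P1(v=18,ok=F), VALIDATE:-, TRANSFORM:-, EMIT:-] out:-; in:P1
Tick 2: [PARSE:-, VALIDATE:P1(v=18,ok=F), TRANSFORM:-, EMIT:-] out:-; in:-
Tick 3: [PARSE:-, VALIDATE:-, TRANSFORM:P1(v=0,ok=F), EMIT:-] out:-; in:-
At end of tick 3: ['-', '-', 'P1', '-']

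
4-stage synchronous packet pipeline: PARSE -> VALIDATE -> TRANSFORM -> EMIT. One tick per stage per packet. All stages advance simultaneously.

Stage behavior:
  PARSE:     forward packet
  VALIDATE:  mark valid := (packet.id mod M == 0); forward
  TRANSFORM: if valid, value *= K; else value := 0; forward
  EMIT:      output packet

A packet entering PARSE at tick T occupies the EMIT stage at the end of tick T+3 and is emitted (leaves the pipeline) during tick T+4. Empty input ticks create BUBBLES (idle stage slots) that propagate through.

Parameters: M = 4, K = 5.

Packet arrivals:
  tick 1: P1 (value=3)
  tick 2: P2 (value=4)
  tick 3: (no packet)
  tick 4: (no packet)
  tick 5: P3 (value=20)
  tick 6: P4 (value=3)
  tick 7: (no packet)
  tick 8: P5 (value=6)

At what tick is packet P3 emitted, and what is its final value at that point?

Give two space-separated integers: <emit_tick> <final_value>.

Answer: 9 0

Derivation:
Tick 1: [PARSE:P1(v=3,ok=F), VALIDATE:-, TRANSFORM:-, EMIT:-] out:-; in:P1
Tick 2: [PARSE:P2(v=4,ok=F), VALIDATE:P1(v=3,ok=F), TRANSFORM:-, EMIT:-] out:-; in:P2
Tick 3: [PARSE:-, VALIDATE:P2(v=4,ok=F), TRANSFORM:P1(v=0,ok=F), EMIT:-] out:-; in:-
Tick 4: [PARSE:-, VALIDATE:-, TRANSFORM:P2(v=0,ok=F), EMIT:P1(v=0,ok=F)] out:-; in:-
Tick 5: [PARSE:P3(v=20,ok=F), VALIDATE:-, TRANSFORM:-, EMIT:P2(v=0,ok=F)] out:P1(v=0); in:P3
Tick 6: [PARSE:P4(v=3,ok=F), VALIDATE:P3(v=20,ok=F), TRANSFORM:-, EMIT:-] out:P2(v=0); in:P4
Tick 7: [PARSE:-, VALIDATE:P4(v=3,ok=T), TRANSFORM:P3(v=0,ok=F), EMIT:-] out:-; in:-
Tick 8: [PARSE:P5(v=6,ok=F), VALIDATE:-, TRANSFORM:P4(v=15,ok=T), EMIT:P3(v=0,ok=F)] out:-; in:P5
Tick 9: [PARSE:-, VALIDATE:P5(v=6,ok=F), TRANSFORM:-, EMIT:P4(v=15,ok=T)] out:P3(v=0); in:-
Tick 10: [PARSE:-, VALIDATE:-, TRANSFORM:P5(v=0,ok=F), EMIT:-] out:P4(v=15); in:-
Tick 11: [PARSE:-, VALIDATE:-, TRANSFORM:-, EMIT:P5(v=0,ok=F)] out:-; in:-
Tick 12: [PARSE:-, VALIDATE:-, TRANSFORM:-, EMIT:-] out:P5(v=0); in:-
P3: arrives tick 5, valid=False (id=3, id%4=3), emit tick 9, final value 0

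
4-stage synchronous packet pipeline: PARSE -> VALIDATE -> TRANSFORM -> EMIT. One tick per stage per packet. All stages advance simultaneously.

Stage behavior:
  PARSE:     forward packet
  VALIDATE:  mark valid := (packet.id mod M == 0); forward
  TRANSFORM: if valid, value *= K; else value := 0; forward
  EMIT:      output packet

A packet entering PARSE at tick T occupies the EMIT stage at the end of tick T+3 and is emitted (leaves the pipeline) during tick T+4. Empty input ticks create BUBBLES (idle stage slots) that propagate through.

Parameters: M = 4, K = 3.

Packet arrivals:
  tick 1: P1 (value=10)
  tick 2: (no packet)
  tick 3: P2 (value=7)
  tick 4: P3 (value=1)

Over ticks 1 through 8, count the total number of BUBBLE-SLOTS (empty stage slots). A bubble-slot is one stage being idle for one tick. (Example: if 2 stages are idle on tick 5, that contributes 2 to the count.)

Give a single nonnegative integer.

Tick 1: [PARSE:P1(v=10,ok=F), VALIDATE:-, TRANSFORM:-, EMIT:-] out:-; bubbles=3
Tick 2: [PARSE:-, VALIDATE:P1(v=10,ok=F), TRANSFORM:-, EMIT:-] out:-; bubbles=3
Tick 3: [PARSE:P2(v=7,ok=F), VALIDATE:-, TRANSFORM:P1(v=0,ok=F), EMIT:-] out:-; bubbles=2
Tick 4: [PARSE:P3(v=1,ok=F), VALIDATE:P2(v=7,ok=F), TRANSFORM:-, EMIT:P1(v=0,ok=F)] out:-; bubbles=1
Tick 5: [PARSE:-, VALIDATE:P3(v=1,ok=F), TRANSFORM:P2(v=0,ok=F), EMIT:-] out:P1(v=0); bubbles=2
Tick 6: [PARSE:-, VALIDATE:-, TRANSFORM:P3(v=0,ok=F), EMIT:P2(v=0,ok=F)] out:-; bubbles=2
Tick 7: [PARSE:-, VALIDATE:-, TRANSFORM:-, EMIT:P3(v=0,ok=F)] out:P2(v=0); bubbles=3
Tick 8: [PARSE:-, VALIDATE:-, TRANSFORM:-, EMIT:-] out:P3(v=0); bubbles=4
Total bubble-slots: 20

Answer: 20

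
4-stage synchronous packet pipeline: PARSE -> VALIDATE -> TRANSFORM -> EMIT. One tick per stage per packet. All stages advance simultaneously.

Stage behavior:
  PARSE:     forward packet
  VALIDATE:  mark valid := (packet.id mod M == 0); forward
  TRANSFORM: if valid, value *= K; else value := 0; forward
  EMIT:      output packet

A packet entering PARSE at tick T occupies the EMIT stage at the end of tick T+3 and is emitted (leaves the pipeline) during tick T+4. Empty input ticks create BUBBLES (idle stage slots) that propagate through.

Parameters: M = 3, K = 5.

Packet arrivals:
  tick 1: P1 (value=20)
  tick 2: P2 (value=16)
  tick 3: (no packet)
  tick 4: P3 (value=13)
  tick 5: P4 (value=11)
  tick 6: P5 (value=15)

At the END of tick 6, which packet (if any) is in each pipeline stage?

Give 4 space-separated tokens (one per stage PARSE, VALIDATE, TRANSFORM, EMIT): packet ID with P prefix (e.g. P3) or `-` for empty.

Tick 1: [PARSE:P1(v=20,ok=F), VALIDATE:-, TRANSFORM:-, EMIT:-] out:-; in:P1
Tick 2: [PARSE:P2(v=16,ok=F), VALIDATE:P1(v=20,ok=F), TRANSFORM:-, EMIT:-] out:-; in:P2
Tick 3: [PARSE:-, VALIDATE:P2(v=16,ok=F), TRANSFORM:P1(v=0,ok=F), EMIT:-] out:-; in:-
Tick 4: [PARSE:P3(v=13,ok=F), VALIDATE:-, TRANSFORM:P2(v=0,ok=F), EMIT:P1(v=0,ok=F)] out:-; in:P3
Tick 5: [PARSE:P4(v=11,ok=F), VALIDATE:P3(v=13,ok=T), TRANSFORM:-, EMIT:P2(v=0,ok=F)] out:P1(v=0); in:P4
Tick 6: [PARSE:P5(v=15,ok=F), VALIDATE:P4(v=11,ok=F), TRANSFORM:P3(v=65,ok=T), EMIT:-] out:P2(v=0); in:P5
At end of tick 6: ['P5', 'P4', 'P3', '-']

Answer: P5 P4 P3 -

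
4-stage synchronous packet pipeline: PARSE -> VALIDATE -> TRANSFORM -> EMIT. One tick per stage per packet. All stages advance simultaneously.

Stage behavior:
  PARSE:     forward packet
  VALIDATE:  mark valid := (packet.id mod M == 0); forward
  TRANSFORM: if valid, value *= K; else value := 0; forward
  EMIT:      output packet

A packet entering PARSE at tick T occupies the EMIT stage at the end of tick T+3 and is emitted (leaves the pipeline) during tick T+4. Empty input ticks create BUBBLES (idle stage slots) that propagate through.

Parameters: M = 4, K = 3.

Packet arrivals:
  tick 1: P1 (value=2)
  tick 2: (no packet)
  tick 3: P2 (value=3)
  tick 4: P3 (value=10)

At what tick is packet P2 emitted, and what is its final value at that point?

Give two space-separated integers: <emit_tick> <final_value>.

Tick 1: [PARSE:P1(v=2,ok=F), VALIDATE:-, TRANSFORM:-, EMIT:-] out:-; in:P1
Tick 2: [PARSE:-, VALIDATE:P1(v=2,ok=F), TRANSFORM:-, EMIT:-] out:-; in:-
Tick 3: [PARSE:P2(v=3,ok=F), VALIDATE:-, TRANSFORM:P1(v=0,ok=F), EMIT:-] out:-; in:P2
Tick 4: [PARSE:P3(v=10,ok=F), VALIDATE:P2(v=3,ok=F), TRANSFORM:-, EMIT:P1(v=0,ok=F)] out:-; in:P3
Tick 5: [PARSE:-, VALIDATE:P3(v=10,ok=F), TRANSFORM:P2(v=0,ok=F), EMIT:-] out:P1(v=0); in:-
Tick 6: [PARSE:-, VALIDATE:-, TRANSFORM:P3(v=0,ok=F), EMIT:P2(v=0,ok=F)] out:-; in:-
Tick 7: [PARSE:-, VALIDATE:-, TRANSFORM:-, EMIT:P3(v=0,ok=F)] out:P2(v=0); in:-
Tick 8: [PARSE:-, VALIDATE:-, TRANSFORM:-, EMIT:-] out:P3(v=0); in:-
P2: arrives tick 3, valid=False (id=2, id%4=2), emit tick 7, final value 0

Answer: 7 0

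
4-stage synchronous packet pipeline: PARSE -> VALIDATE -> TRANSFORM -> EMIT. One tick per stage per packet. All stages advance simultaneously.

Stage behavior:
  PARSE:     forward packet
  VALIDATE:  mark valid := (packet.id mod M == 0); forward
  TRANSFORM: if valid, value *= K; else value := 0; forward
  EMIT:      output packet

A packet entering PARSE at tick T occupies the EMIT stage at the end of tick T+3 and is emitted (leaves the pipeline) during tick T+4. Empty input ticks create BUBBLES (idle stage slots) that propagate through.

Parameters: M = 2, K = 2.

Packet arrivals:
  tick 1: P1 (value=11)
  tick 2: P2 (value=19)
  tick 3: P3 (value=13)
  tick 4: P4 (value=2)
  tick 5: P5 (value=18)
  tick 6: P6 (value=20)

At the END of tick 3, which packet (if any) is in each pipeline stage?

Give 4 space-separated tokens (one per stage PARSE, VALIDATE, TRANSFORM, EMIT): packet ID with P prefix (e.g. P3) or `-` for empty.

Answer: P3 P2 P1 -

Derivation:
Tick 1: [PARSE:P1(v=11,ok=F), VALIDATE:-, TRANSFORM:-, EMIT:-] out:-; in:P1
Tick 2: [PARSE:P2(v=19,ok=F), VALIDATE:P1(v=11,ok=F), TRANSFORM:-, EMIT:-] out:-; in:P2
Tick 3: [PARSE:P3(v=13,ok=F), VALIDATE:P2(v=19,ok=T), TRANSFORM:P1(v=0,ok=F), EMIT:-] out:-; in:P3
At end of tick 3: ['P3', 'P2', 'P1', '-']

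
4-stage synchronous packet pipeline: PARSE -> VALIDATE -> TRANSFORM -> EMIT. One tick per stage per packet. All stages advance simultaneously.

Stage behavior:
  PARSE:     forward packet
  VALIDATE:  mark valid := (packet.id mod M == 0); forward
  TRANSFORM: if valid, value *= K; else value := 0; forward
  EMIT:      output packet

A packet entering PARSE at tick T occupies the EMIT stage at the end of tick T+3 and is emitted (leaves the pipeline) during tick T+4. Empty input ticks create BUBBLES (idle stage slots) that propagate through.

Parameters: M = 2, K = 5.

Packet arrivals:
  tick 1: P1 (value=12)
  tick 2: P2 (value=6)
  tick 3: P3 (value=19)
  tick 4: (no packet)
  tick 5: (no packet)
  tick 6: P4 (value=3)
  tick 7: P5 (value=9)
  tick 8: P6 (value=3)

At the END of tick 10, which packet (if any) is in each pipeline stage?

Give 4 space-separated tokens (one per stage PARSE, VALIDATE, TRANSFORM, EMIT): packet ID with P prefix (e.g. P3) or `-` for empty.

Answer: - - P6 P5

Derivation:
Tick 1: [PARSE:P1(v=12,ok=F), VALIDATE:-, TRANSFORM:-, EMIT:-] out:-; in:P1
Tick 2: [PARSE:P2(v=6,ok=F), VALIDATE:P1(v=12,ok=F), TRANSFORM:-, EMIT:-] out:-; in:P2
Tick 3: [PARSE:P3(v=19,ok=F), VALIDATE:P2(v=6,ok=T), TRANSFORM:P1(v=0,ok=F), EMIT:-] out:-; in:P3
Tick 4: [PARSE:-, VALIDATE:P3(v=19,ok=F), TRANSFORM:P2(v=30,ok=T), EMIT:P1(v=0,ok=F)] out:-; in:-
Tick 5: [PARSE:-, VALIDATE:-, TRANSFORM:P3(v=0,ok=F), EMIT:P2(v=30,ok=T)] out:P1(v=0); in:-
Tick 6: [PARSE:P4(v=3,ok=F), VALIDATE:-, TRANSFORM:-, EMIT:P3(v=0,ok=F)] out:P2(v=30); in:P4
Tick 7: [PARSE:P5(v=9,ok=F), VALIDATE:P4(v=3,ok=T), TRANSFORM:-, EMIT:-] out:P3(v=0); in:P5
Tick 8: [PARSE:P6(v=3,ok=F), VALIDATE:P5(v=9,ok=F), TRANSFORM:P4(v=15,ok=T), EMIT:-] out:-; in:P6
Tick 9: [PARSE:-, VALIDATE:P6(v=3,ok=T), TRANSFORM:P5(v=0,ok=F), EMIT:P4(v=15,ok=T)] out:-; in:-
Tick 10: [PARSE:-, VALIDATE:-, TRANSFORM:P6(v=15,ok=T), EMIT:P5(v=0,ok=F)] out:P4(v=15); in:-
At end of tick 10: ['-', '-', 'P6', 'P5']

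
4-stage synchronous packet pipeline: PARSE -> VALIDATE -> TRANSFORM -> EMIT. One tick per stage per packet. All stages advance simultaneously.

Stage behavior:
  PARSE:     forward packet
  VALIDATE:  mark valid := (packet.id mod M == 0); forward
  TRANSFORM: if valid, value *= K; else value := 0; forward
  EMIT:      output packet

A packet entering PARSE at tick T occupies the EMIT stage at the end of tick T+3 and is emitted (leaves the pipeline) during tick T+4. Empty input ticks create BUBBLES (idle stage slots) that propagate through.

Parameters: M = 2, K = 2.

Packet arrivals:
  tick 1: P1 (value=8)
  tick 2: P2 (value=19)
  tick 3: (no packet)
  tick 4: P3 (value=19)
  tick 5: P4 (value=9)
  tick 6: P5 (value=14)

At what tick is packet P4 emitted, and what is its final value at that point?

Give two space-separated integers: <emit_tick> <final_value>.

Answer: 9 18

Derivation:
Tick 1: [PARSE:P1(v=8,ok=F), VALIDATE:-, TRANSFORM:-, EMIT:-] out:-; in:P1
Tick 2: [PARSE:P2(v=19,ok=F), VALIDATE:P1(v=8,ok=F), TRANSFORM:-, EMIT:-] out:-; in:P2
Tick 3: [PARSE:-, VALIDATE:P2(v=19,ok=T), TRANSFORM:P1(v=0,ok=F), EMIT:-] out:-; in:-
Tick 4: [PARSE:P3(v=19,ok=F), VALIDATE:-, TRANSFORM:P2(v=38,ok=T), EMIT:P1(v=0,ok=F)] out:-; in:P3
Tick 5: [PARSE:P4(v=9,ok=F), VALIDATE:P3(v=19,ok=F), TRANSFORM:-, EMIT:P2(v=38,ok=T)] out:P1(v=0); in:P4
Tick 6: [PARSE:P5(v=14,ok=F), VALIDATE:P4(v=9,ok=T), TRANSFORM:P3(v=0,ok=F), EMIT:-] out:P2(v=38); in:P5
Tick 7: [PARSE:-, VALIDATE:P5(v=14,ok=F), TRANSFORM:P4(v=18,ok=T), EMIT:P3(v=0,ok=F)] out:-; in:-
Tick 8: [PARSE:-, VALIDATE:-, TRANSFORM:P5(v=0,ok=F), EMIT:P4(v=18,ok=T)] out:P3(v=0); in:-
Tick 9: [PARSE:-, VALIDATE:-, TRANSFORM:-, EMIT:P5(v=0,ok=F)] out:P4(v=18); in:-
Tick 10: [PARSE:-, VALIDATE:-, TRANSFORM:-, EMIT:-] out:P5(v=0); in:-
P4: arrives tick 5, valid=True (id=4, id%2=0), emit tick 9, final value 18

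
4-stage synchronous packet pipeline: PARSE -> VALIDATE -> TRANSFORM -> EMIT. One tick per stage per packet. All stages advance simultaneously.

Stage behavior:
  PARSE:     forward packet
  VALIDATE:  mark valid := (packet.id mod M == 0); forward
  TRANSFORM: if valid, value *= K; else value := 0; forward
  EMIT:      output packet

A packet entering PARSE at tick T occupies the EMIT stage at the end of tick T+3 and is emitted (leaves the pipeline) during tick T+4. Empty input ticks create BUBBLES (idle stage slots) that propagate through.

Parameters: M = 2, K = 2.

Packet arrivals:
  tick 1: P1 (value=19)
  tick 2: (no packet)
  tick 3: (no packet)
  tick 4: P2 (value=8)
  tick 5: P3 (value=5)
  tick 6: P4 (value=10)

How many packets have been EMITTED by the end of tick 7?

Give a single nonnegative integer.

Answer: 1

Derivation:
Tick 1: [PARSE:P1(v=19,ok=F), VALIDATE:-, TRANSFORM:-, EMIT:-] out:-; in:P1
Tick 2: [PARSE:-, VALIDATE:P1(v=19,ok=F), TRANSFORM:-, EMIT:-] out:-; in:-
Tick 3: [PARSE:-, VALIDATE:-, TRANSFORM:P1(v=0,ok=F), EMIT:-] out:-; in:-
Tick 4: [PARSE:P2(v=8,ok=F), VALIDATE:-, TRANSFORM:-, EMIT:P1(v=0,ok=F)] out:-; in:P2
Tick 5: [PARSE:P3(v=5,ok=F), VALIDATE:P2(v=8,ok=T), TRANSFORM:-, EMIT:-] out:P1(v=0); in:P3
Tick 6: [PARSE:P4(v=10,ok=F), VALIDATE:P3(v=5,ok=F), TRANSFORM:P2(v=16,ok=T), EMIT:-] out:-; in:P4
Tick 7: [PARSE:-, VALIDATE:P4(v=10,ok=T), TRANSFORM:P3(v=0,ok=F), EMIT:P2(v=16,ok=T)] out:-; in:-
Emitted by tick 7: ['P1']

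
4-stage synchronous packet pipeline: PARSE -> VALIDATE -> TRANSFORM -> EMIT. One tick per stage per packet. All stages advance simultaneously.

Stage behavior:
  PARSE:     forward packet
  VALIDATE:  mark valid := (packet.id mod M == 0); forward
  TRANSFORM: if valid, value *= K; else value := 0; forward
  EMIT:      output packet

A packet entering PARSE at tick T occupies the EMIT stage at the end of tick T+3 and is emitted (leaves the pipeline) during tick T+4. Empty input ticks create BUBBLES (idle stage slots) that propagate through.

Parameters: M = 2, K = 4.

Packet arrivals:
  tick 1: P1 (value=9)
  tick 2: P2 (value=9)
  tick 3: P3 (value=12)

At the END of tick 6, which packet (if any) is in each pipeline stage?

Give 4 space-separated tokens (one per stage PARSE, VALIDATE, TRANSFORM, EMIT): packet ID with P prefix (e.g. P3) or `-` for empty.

Answer: - - - P3

Derivation:
Tick 1: [PARSE:P1(v=9,ok=F), VALIDATE:-, TRANSFORM:-, EMIT:-] out:-; in:P1
Tick 2: [PARSE:P2(v=9,ok=F), VALIDATE:P1(v=9,ok=F), TRANSFORM:-, EMIT:-] out:-; in:P2
Tick 3: [PARSE:P3(v=12,ok=F), VALIDATE:P2(v=9,ok=T), TRANSFORM:P1(v=0,ok=F), EMIT:-] out:-; in:P3
Tick 4: [PARSE:-, VALIDATE:P3(v=12,ok=F), TRANSFORM:P2(v=36,ok=T), EMIT:P1(v=0,ok=F)] out:-; in:-
Tick 5: [PARSE:-, VALIDATE:-, TRANSFORM:P3(v=0,ok=F), EMIT:P2(v=36,ok=T)] out:P1(v=0); in:-
Tick 6: [PARSE:-, VALIDATE:-, TRANSFORM:-, EMIT:P3(v=0,ok=F)] out:P2(v=36); in:-
At end of tick 6: ['-', '-', '-', 'P3']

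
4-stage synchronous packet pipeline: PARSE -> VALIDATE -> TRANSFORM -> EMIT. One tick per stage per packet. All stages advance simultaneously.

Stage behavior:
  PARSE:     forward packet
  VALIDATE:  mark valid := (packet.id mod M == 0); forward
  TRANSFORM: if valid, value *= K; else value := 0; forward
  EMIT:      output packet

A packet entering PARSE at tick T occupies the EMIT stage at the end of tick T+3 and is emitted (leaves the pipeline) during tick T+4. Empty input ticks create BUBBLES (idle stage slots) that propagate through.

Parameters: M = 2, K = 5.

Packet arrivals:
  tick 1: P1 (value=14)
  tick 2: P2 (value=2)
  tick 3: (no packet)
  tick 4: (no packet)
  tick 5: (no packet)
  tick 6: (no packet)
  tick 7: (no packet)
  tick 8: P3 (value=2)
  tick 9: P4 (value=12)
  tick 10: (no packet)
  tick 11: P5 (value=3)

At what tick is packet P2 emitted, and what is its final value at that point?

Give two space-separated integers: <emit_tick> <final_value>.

Answer: 6 10

Derivation:
Tick 1: [PARSE:P1(v=14,ok=F), VALIDATE:-, TRANSFORM:-, EMIT:-] out:-; in:P1
Tick 2: [PARSE:P2(v=2,ok=F), VALIDATE:P1(v=14,ok=F), TRANSFORM:-, EMIT:-] out:-; in:P2
Tick 3: [PARSE:-, VALIDATE:P2(v=2,ok=T), TRANSFORM:P1(v=0,ok=F), EMIT:-] out:-; in:-
Tick 4: [PARSE:-, VALIDATE:-, TRANSFORM:P2(v=10,ok=T), EMIT:P1(v=0,ok=F)] out:-; in:-
Tick 5: [PARSE:-, VALIDATE:-, TRANSFORM:-, EMIT:P2(v=10,ok=T)] out:P1(v=0); in:-
Tick 6: [PARSE:-, VALIDATE:-, TRANSFORM:-, EMIT:-] out:P2(v=10); in:-
Tick 7: [PARSE:-, VALIDATE:-, TRANSFORM:-, EMIT:-] out:-; in:-
Tick 8: [PARSE:P3(v=2,ok=F), VALIDATE:-, TRANSFORM:-, EMIT:-] out:-; in:P3
Tick 9: [PARSE:P4(v=12,ok=F), VALIDATE:P3(v=2,ok=F), TRANSFORM:-, EMIT:-] out:-; in:P4
Tick 10: [PARSE:-, VALIDATE:P4(v=12,ok=T), TRANSFORM:P3(v=0,ok=F), EMIT:-] out:-; in:-
Tick 11: [PARSE:P5(v=3,ok=F), VALIDATE:-, TRANSFORM:P4(v=60,ok=T), EMIT:P3(v=0,ok=F)] out:-; in:P5
Tick 12: [PARSE:-, VALIDATE:P5(v=3,ok=F), TRANSFORM:-, EMIT:P4(v=60,ok=T)] out:P3(v=0); in:-
Tick 13: [PARSE:-, VALIDATE:-, TRANSFORM:P5(v=0,ok=F), EMIT:-] out:P4(v=60); in:-
Tick 14: [PARSE:-, VALIDATE:-, TRANSFORM:-, EMIT:P5(v=0,ok=F)] out:-; in:-
Tick 15: [PARSE:-, VALIDATE:-, TRANSFORM:-, EMIT:-] out:P5(v=0); in:-
P2: arrives tick 2, valid=True (id=2, id%2=0), emit tick 6, final value 10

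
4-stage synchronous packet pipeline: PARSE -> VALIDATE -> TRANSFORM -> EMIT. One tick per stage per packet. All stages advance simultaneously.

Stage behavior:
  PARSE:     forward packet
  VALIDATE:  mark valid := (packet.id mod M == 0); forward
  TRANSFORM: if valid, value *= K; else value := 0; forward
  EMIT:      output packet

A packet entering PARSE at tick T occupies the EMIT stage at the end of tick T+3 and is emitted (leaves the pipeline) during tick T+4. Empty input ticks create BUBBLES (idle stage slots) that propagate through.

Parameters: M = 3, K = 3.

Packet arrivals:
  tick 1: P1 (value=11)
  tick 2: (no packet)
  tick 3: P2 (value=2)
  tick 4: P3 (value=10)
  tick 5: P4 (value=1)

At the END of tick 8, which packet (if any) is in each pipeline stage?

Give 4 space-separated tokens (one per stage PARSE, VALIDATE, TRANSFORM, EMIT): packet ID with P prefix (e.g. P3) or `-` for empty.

Answer: - - - P4

Derivation:
Tick 1: [PARSE:P1(v=11,ok=F), VALIDATE:-, TRANSFORM:-, EMIT:-] out:-; in:P1
Tick 2: [PARSE:-, VALIDATE:P1(v=11,ok=F), TRANSFORM:-, EMIT:-] out:-; in:-
Tick 3: [PARSE:P2(v=2,ok=F), VALIDATE:-, TRANSFORM:P1(v=0,ok=F), EMIT:-] out:-; in:P2
Tick 4: [PARSE:P3(v=10,ok=F), VALIDATE:P2(v=2,ok=F), TRANSFORM:-, EMIT:P1(v=0,ok=F)] out:-; in:P3
Tick 5: [PARSE:P4(v=1,ok=F), VALIDATE:P3(v=10,ok=T), TRANSFORM:P2(v=0,ok=F), EMIT:-] out:P1(v=0); in:P4
Tick 6: [PARSE:-, VALIDATE:P4(v=1,ok=F), TRANSFORM:P3(v=30,ok=T), EMIT:P2(v=0,ok=F)] out:-; in:-
Tick 7: [PARSE:-, VALIDATE:-, TRANSFORM:P4(v=0,ok=F), EMIT:P3(v=30,ok=T)] out:P2(v=0); in:-
Tick 8: [PARSE:-, VALIDATE:-, TRANSFORM:-, EMIT:P4(v=0,ok=F)] out:P3(v=30); in:-
At end of tick 8: ['-', '-', '-', 'P4']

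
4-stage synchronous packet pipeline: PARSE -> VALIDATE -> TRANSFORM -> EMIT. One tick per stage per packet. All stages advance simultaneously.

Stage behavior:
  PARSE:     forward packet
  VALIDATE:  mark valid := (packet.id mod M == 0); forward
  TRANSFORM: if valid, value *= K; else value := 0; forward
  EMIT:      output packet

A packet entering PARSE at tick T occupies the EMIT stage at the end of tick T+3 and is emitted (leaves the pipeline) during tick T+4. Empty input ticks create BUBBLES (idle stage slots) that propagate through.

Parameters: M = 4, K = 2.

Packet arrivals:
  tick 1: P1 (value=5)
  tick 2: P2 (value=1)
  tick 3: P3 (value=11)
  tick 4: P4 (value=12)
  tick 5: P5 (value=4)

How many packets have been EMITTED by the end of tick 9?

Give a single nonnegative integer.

Answer: 5

Derivation:
Tick 1: [PARSE:P1(v=5,ok=F), VALIDATE:-, TRANSFORM:-, EMIT:-] out:-; in:P1
Tick 2: [PARSE:P2(v=1,ok=F), VALIDATE:P1(v=5,ok=F), TRANSFORM:-, EMIT:-] out:-; in:P2
Tick 3: [PARSE:P3(v=11,ok=F), VALIDATE:P2(v=1,ok=F), TRANSFORM:P1(v=0,ok=F), EMIT:-] out:-; in:P3
Tick 4: [PARSE:P4(v=12,ok=F), VALIDATE:P3(v=11,ok=F), TRANSFORM:P2(v=0,ok=F), EMIT:P1(v=0,ok=F)] out:-; in:P4
Tick 5: [PARSE:P5(v=4,ok=F), VALIDATE:P4(v=12,ok=T), TRANSFORM:P3(v=0,ok=F), EMIT:P2(v=0,ok=F)] out:P1(v=0); in:P5
Tick 6: [PARSE:-, VALIDATE:P5(v=4,ok=F), TRANSFORM:P4(v=24,ok=T), EMIT:P3(v=0,ok=F)] out:P2(v=0); in:-
Tick 7: [PARSE:-, VALIDATE:-, TRANSFORM:P5(v=0,ok=F), EMIT:P4(v=24,ok=T)] out:P3(v=0); in:-
Tick 8: [PARSE:-, VALIDATE:-, TRANSFORM:-, EMIT:P5(v=0,ok=F)] out:P4(v=24); in:-
Tick 9: [PARSE:-, VALIDATE:-, TRANSFORM:-, EMIT:-] out:P5(v=0); in:-
Emitted by tick 9: ['P1', 'P2', 'P3', 'P4', 'P5']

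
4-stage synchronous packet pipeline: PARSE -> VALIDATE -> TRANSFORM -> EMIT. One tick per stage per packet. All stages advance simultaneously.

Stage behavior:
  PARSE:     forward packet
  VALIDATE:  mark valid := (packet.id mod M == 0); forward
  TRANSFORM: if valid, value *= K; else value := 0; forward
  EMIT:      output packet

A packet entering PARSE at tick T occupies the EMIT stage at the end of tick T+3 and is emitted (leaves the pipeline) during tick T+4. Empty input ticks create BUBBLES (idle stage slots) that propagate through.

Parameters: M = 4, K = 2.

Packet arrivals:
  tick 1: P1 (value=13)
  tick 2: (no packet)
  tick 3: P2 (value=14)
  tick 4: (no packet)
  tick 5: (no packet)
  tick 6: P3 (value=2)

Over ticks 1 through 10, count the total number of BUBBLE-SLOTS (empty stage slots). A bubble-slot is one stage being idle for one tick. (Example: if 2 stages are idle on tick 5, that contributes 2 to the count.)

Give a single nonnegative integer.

Tick 1: [PARSE:P1(v=13,ok=F), VALIDATE:-, TRANSFORM:-, EMIT:-] out:-; bubbles=3
Tick 2: [PARSE:-, VALIDATE:P1(v=13,ok=F), TRANSFORM:-, EMIT:-] out:-; bubbles=3
Tick 3: [PARSE:P2(v=14,ok=F), VALIDATE:-, TRANSFORM:P1(v=0,ok=F), EMIT:-] out:-; bubbles=2
Tick 4: [PARSE:-, VALIDATE:P2(v=14,ok=F), TRANSFORM:-, EMIT:P1(v=0,ok=F)] out:-; bubbles=2
Tick 5: [PARSE:-, VALIDATE:-, TRANSFORM:P2(v=0,ok=F), EMIT:-] out:P1(v=0); bubbles=3
Tick 6: [PARSE:P3(v=2,ok=F), VALIDATE:-, TRANSFORM:-, EMIT:P2(v=0,ok=F)] out:-; bubbles=2
Tick 7: [PARSE:-, VALIDATE:P3(v=2,ok=F), TRANSFORM:-, EMIT:-] out:P2(v=0); bubbles=3
Tick 8: [PARSE:-, VALIDATE:-, TRANSFORM:P3(v=0,ok=F), EMIT:-] out:-; bubbles=3
Tick 9: [PARSE:-, VALIDATE:-, TRANSFORM:-, EMIT:P3(v=0,ok=F)] out:-; bubbles=3
Tick 10: [PARSE:-, VALIDATE:-, TRANSFORM:-, EMIT:-] out:P3(v=0); bubbles=4
Total bubble-slots: 28

Answer: 28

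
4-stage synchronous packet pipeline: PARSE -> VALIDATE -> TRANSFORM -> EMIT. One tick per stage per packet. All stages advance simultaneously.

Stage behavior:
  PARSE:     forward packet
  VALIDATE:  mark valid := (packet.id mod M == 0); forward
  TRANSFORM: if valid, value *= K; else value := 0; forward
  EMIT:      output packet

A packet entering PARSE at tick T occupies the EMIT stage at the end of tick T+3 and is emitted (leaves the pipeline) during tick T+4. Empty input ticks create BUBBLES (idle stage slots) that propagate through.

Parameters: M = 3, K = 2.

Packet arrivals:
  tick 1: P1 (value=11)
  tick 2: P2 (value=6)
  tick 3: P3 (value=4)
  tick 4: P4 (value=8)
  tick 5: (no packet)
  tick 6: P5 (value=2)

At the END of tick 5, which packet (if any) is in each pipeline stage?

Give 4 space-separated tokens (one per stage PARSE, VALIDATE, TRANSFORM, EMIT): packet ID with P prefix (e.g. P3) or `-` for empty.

Tick 1: [PARSE:P1(v=11,ok=F), VALIDATE:-, TRANSFORM:-, EMIT:-] out:-; in:P1
Tick 2: [PARSE:P2(v=6,ok=F), VALIDATE:P1(v=11,ok=F), TRANSFORM:-, EMIT:-] out:-; in:P2
Tick 3: [PARSE:P3(v=4,ok=F), VALIDATE:P2(v=6,ok=F), TRANSFORM:P1(v=0,ok=F), EMIT:-] out:-; in:P3
Tick 4: [PARSE:P4(v=8,ok=F), VALIDATE:P3(v=4,ok=T), TRANSFORM:P2(v=0,ok=F), EMIT:P1(v=0,ok=F)] out:-; in:P4
Tick 5: [PARSE:-, VALIDATE:P4(v=8,ok=F), TRANSFORM:P3(v=8,ok=T), EMIT:P2(v=0,ok=F)] out:P1(v=0); in:-
At end of tick 5: ['-', 'P4', 'P3', 'P2']

Answer: - P4 P3 P2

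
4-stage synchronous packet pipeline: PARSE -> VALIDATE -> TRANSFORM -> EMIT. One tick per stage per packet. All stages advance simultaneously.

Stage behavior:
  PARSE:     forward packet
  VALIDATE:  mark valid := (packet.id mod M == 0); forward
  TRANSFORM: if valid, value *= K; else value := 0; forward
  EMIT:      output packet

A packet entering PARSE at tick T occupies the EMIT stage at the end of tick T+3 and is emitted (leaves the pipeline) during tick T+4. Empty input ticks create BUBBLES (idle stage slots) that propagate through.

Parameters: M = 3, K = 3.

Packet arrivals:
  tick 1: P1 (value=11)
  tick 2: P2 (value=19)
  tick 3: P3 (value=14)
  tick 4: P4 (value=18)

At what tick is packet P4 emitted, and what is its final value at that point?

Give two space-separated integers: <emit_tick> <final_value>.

Tick 1: [PARSE:P1(v=11,ok=F), VALIDATE:-, TRANSFORM:-, EMIT:-] out:-; in:P1
Tick 2: [PARSE:P2(v=19,ok=F), VALIDATE:P1(v=11,ok=F), TRANSFORM:-, EMIT:-] out:-; in:P2
Tick 3: [PARSE:P3(v=14,ok=F), VALIDATE:P2(v=19,ok=F), TRANSFORM:P1(v=0,ok=F), EMIT:-] out:-; in:P3
Tick 4: [PARSE:P4(v=18,ok=F), VALIDATE:P3(v=14,ok=T), TRANSFORM:P2(v=0,ok=F), EMIT:P1(v=0,ok=F)] out:-; in:P4
Tick 5: [PARSE:-, VALIDATE:P4(v=18,ok=F), TRANSFORM:P3(v=42,ok=T), EMIT:P2(v=0,ok=F)] out:P1(v=0); in:-
Tick 6: [PARSE:-, VALIDATE:-, TRANSFORM:P4(v=0,ok=F), EMIT:P3(v=42,ok=T)] out:P2(v=0); in:-
Tick 7: [PARSE:-, VALIDATE:-, TRANSFORM:-, EMIT:P4(v=0,ok=F)] out:P3(v=42); in:-
Tick 8: [PARSE:-, VALIDATE:-, TRANSFORM:-, EMIT:-] out:P4(v=0); in:-
P4: arrives tick 4, valid=False (id=4, id%3=1), emit tick 8, final value 0

Answer: 8 0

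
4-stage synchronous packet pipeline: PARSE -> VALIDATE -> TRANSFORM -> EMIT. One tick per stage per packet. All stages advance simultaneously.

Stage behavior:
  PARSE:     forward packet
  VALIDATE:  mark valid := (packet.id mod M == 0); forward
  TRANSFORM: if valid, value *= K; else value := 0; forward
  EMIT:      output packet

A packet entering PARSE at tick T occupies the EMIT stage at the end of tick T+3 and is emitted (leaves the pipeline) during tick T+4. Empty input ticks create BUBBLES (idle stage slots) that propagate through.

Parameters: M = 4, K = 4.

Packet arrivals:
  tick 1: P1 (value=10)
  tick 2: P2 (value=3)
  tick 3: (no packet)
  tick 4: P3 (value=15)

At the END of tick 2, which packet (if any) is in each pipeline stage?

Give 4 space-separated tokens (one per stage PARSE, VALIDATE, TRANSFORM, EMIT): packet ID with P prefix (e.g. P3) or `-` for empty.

Tick 1: [PARSE:P1(v=10,ok=F), VALIDATE:-, TRANSFORM:-, EMIT:-] out:-; in:P1
Tick 2: [PARSE:P2(v=3,ok=F), VALIDATE:P1(v=10,ok=F), TRANSFORM:-, EMIT:-] out:-; in:P2
At end of tick 2: ['P2', 'P1', '-', '-']

Answer: P2 P1 - -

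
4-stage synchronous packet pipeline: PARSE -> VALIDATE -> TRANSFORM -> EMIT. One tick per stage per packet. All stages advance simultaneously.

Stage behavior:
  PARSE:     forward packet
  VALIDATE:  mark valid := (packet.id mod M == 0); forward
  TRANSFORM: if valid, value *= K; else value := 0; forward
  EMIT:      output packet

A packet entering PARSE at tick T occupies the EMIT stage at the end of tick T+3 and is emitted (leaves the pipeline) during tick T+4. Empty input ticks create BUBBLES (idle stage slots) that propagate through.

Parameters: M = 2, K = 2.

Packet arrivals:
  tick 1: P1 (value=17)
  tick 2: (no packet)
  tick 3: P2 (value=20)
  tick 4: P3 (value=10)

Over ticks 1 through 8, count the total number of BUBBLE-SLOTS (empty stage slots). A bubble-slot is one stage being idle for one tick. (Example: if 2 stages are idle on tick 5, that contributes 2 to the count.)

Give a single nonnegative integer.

Tick 1: [PARSE:P1(v=17,ok=F), VALIDATE:-, TRANSFORM:-, EMIT:-] out:-; bubbles=3
Tick 2: [PARSE:-, VALIDATE:P1(v=17,ok=F), TRANSFORM:-, EMIT:-] out:-; bubbles=3
Tick 3: [PARSE:P2(v=20,ok=F), VALIDATE:-, TRANSFORM:P1(v=0,ok=F), EMIT:-] out:-; bubbles=2
Tick 4: [PARSE:P3(v=10,ok=F), VALIDATE:P2(v=20,ok=T), TRANSFORM:-, EMIT:P1(v=0,ok=F)] out:-; bubbles=1
Tick 5: [PARSE:-, VALIDATE:P3(v=10,ok=F), TRANSFORM:P2(v=40,ok=T), EMIT:-] out:P1(v=0); bubbles=2
Tick 6: [PARSE:-, VALIDATE:-, TRANSFORM:P3(v=0,ok=F), EMIT:P2(v=40,ok=T)] out:-; bubbles=2
Tick 7: [PARSE:-, VALIDATE:-, TRANSFORM:-, EMIT:P3(v=0,ok=F)] out:P2(v=40); bubbles=3
Tick 8: [PARSE:-, VALIDATE:-, TRANSFORM:-, EMIT:-] out:P3(v=0); bubbles=4
Total bubble-slots: 20

Answer: 20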